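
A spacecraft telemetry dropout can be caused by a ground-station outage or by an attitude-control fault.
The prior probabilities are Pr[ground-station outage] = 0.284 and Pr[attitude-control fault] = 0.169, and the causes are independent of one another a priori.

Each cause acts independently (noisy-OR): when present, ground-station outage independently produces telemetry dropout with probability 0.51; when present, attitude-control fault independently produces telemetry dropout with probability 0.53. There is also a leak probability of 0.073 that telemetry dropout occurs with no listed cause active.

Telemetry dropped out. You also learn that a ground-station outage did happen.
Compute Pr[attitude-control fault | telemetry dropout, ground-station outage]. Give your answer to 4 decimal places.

Under noisy-OR, P(telemetry dropout | causes) = 1 − (1−0.073)·∏(1−qᵢ) over the active causes.
Weight on attitude-control fault=true, given the evidence: 0.786512×0.169 = 0.132921
The normalizing constant is 0.54577×0.831 + 0.786512×0.169 = 0.586456
Posterior = 0.132921 / 0.586456 ≈ 0.2267

Pr[attitude-control fault | telemetry dropout, ground-station outage] ≈ 0.2267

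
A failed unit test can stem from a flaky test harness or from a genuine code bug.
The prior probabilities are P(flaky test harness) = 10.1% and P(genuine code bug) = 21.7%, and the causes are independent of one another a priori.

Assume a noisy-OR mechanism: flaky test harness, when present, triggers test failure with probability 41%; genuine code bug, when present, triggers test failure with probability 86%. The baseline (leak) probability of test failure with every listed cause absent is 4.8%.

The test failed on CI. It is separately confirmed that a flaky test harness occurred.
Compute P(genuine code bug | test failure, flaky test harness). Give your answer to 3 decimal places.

Under noisy-OR, P(test failure | causes) = 1 − (1−0.048)·∏(1−qᵢ) over the active causes.
P(test failure | flaky test harness) = 0.43832·0.783 + 0.921365·0.217 = 0.343205 + 0.199936 = 0.543141
Of this, 0.199936 comes from 0.921365·0.217 (the genuine code bug=true cases).
Hence the posterior is 0.199936/0.543141 ≈ 0.368.

P(genuine code bug | test failure, flaky test harness) ≈ 0.368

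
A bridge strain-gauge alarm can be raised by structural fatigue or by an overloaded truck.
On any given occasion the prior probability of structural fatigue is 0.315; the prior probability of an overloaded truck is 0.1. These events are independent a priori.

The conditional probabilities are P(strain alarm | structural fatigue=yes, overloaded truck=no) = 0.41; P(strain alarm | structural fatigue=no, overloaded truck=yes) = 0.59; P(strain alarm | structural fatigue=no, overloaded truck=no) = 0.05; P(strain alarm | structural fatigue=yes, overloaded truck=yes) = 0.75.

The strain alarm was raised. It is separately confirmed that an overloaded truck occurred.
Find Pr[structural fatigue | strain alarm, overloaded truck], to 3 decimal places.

For the numerator, keep only structural fatigue=true terms: 0.75×0.315 = 0.236250
Normalizer over all consistent configurations: 0.59×0.685 + 0.75×0.315 = 0.640400
Posterior = 0.236250 / 0.640400 ≈ 0.369

Pr[structural fatigue | strain alarm, overloaded truck] ≈ 0.369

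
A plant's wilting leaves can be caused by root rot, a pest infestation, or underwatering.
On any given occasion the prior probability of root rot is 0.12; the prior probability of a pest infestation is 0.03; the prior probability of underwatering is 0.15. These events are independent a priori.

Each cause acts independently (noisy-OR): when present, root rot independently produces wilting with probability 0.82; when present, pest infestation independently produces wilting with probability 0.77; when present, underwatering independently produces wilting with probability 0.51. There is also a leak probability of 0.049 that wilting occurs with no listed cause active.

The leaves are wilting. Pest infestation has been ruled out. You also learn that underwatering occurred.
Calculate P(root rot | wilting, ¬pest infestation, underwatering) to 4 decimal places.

Under noisy-OR, P(wilting | causes) = 1 − (1−0.049)·∏(1−qᵢ) over the active causes.
P(wilting | ¬pest infestation, underwatering) = 0.53401*0.88 + 0.916122*0.12 = 0.469929 + 0.109935 = 0.579864
The root rot-present share is 0.916122*0.12 = 0.109935.
P(root rot | wilting, ¬pest infestation, underwatering) = 0.109935 / 0.579864 ≈ 0.1896

P(root rot | wilting, ¬pest infestation, underwatering) ≈ 0.1896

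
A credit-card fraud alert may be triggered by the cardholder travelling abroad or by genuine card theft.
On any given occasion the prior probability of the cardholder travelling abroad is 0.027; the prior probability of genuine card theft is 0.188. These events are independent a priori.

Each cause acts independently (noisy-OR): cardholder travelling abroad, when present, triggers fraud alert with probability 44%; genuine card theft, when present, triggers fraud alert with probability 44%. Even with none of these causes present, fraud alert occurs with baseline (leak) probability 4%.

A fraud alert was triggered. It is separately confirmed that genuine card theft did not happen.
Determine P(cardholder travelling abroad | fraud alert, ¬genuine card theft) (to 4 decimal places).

P(cardholder travelling abroad | fraud alert, ¬genuine card theft) ≈ 0.2429

Under noisy-OR, P(fraud alert | causes) = 1 − (1−0.04)·∏(1−qᵢ) over the active causes.
By total probability over both values of cardholder travelling abroad:
  P(fraud alert | ¬genuine card theft) = 0.04×0.973 + 0.4624×0.027
        = 0.038920 + 0.012485 = 0.051405
The terms with cardholder travelling abroad present sum to 0.012485, so
  P(cardholder travelling abroad | fraud alert, ¬genuine card theft) = 0.012485 / 0.051405 ≈ 0.2429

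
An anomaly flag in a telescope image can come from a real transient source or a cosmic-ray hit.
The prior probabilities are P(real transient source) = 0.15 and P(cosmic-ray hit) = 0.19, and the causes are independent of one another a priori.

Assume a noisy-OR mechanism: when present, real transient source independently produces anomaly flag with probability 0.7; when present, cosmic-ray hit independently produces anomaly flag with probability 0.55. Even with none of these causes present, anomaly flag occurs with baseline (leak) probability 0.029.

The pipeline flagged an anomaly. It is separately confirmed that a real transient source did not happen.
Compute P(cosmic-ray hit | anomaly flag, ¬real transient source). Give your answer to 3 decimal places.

Under noisy-OR, P(anomaly flag | causes) = 1 − (1−0.029)·∏(1−qᵢ) over the active causes.
P(anomaly flag | ¬real transient source) = 0.029·0.81 + 0.56305·0.19 = 0.023490 + 0.106980 = 0.130470
The cosmic-ray hit-present share is 0.56305·0.19 = 0.106980.
P(cosmic-ray hit | anomaly flag, ¬real transient source) = 0.106980 / 0.130470 ≈ 0.820

P(cosmic-ray hit | anomaly flag, ¬real transient source) ≈ 0.820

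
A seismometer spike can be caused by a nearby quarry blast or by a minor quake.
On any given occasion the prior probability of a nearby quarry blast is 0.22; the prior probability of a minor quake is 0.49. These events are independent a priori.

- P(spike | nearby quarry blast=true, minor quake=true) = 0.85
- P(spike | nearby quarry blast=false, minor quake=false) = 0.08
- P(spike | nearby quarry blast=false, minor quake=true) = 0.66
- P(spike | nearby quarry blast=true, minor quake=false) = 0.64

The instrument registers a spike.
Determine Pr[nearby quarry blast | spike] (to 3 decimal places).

Sum P(spike|·) weighted by the priors over the 4 (nearby quarry blast, minor quake) configurations:
  P(spike) = 0.08*0.78*0.51 + 0.66*0.78*0.49 + 0.64*0.22*0.51 + 0.85*0.22*0.49
        = 0.031824 + 0.252252 + 0.071808 + 0.091630 = 0.447514
The terms with nearby quarry blast present sum to 0.163438, so
  P(nearby quarry blast | spike) = 0.163438 / 0.447514 ≈ 0.365

Pr[nearby quarry blast | spike] ≈ 0.365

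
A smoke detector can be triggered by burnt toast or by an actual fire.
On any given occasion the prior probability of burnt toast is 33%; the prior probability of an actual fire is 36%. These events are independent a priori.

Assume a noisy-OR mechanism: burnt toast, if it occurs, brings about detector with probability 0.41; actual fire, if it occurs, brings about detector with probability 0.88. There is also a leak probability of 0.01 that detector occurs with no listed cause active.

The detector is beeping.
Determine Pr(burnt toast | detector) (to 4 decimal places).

Under noisy-OR, P(detector | causes) = 1 − (1−0.01)·∏(1−qᵢ) over the active causes.
Sum P(detector|·) weighted by the priors over the 4 (burnt toast, actual fire) configurations:
  P(detector) = 0.01*0.67*0.64 + 0.8812*0.67*0.36 + 0.4159*0.33*0.64 + 0.929908*0.33*0.36
        = 0.004288 + 0.212545 + 0.087838 + 0.110473 = 0.415144
Configurations with burnt toast contribute 0.198311, so
  P(burnt toast | detector) = 0.198311 / 0.415144 ≈ 0.4777

Pr(burnt toast | detector) ≈ 0.4777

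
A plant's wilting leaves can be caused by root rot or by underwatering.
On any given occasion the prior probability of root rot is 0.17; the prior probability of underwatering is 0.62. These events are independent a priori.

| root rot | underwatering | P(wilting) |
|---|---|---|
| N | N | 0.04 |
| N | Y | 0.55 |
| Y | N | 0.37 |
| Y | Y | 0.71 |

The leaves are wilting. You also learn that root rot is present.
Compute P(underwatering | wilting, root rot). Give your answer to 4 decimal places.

Enumerate both values of underwatering and weight by the priors:
  P(wilting | root rot) = 0.37·0.38 + 0.71·0.62
        = 0.140600 + 0.440200 = 0.580800
Configurations with underwatering contribute 0.440200, so
  P(underwatering | wilting, root rot) = 0.440200 / 0.580800 ≈ 0.7579

P(underwatering | wilting, root rot) ≈ 0.7579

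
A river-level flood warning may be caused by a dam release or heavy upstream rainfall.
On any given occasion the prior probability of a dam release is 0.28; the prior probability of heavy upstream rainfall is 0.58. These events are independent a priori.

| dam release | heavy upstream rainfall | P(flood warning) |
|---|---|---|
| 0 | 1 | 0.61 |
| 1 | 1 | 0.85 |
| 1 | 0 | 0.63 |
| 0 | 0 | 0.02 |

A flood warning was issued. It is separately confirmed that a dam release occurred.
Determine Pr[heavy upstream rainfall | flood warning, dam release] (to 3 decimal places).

Numerator (weight on configurations with heavy upstream rainfall): 0.85*0.58 = 0.493000
The normalizing constant is 0.63*0.42 + 0.85*0.58 = 0.757600
P(heavy upstream rainfall | flood warning, dam release) = 0.493000/0.757600 ≈ 0.651

Pr[heavy upstream rainfall | flood warning, dam release] ≈ 0.651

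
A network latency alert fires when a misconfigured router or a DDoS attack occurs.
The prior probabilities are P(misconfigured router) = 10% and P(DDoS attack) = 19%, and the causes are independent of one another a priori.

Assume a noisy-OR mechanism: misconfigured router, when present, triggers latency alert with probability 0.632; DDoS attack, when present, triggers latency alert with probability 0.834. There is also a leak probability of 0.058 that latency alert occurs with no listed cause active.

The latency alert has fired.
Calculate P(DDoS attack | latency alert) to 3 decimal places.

Under noisy-OR, P(latency alert | causes) = 1 − (1−0.058)·∏(1−qᵢ) over the active causes.
For the numerator, keep only DDoS attack=true terms: 0.144260 + 0.017907 = 0.162167
Denominator P(latency alert): 0.058×0.9×0.81 + 0.843628×0.9×0.19 + 0.653344×0.1×0.81 + 0.942455×0.1×0.19 = 0.257370
P(DDoS attack | latency alert) = 0.162167/0.257370 ≈ 0.630

P(DDoS attack | latency alert) ≈ 0.630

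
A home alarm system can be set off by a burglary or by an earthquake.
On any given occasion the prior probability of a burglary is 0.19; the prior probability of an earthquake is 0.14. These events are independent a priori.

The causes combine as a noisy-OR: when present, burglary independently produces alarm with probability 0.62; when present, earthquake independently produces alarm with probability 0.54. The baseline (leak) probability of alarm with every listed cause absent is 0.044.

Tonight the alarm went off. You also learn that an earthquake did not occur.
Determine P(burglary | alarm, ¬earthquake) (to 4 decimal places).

Under noisy-OR, P(alarm | causes) = 1 − (1−0.044)·∏(1−qᵢ) over the active causes.
Enumerate both values of burglary and weight by the priors:
  P(alarm | ¬earthquake) = 0.044*0.81 + 0.63672*0.19
        = 0.035640 + 0.120977 = 0.156617
Keeping only the burglary-present terms gives 0.120977, so
  P(burglary | alarm, ¬earthquake) = 0.120977 / 0.156617 ≈ 0.7724

P(burglary | alarm, ¬earthquake) ≈ 0.7724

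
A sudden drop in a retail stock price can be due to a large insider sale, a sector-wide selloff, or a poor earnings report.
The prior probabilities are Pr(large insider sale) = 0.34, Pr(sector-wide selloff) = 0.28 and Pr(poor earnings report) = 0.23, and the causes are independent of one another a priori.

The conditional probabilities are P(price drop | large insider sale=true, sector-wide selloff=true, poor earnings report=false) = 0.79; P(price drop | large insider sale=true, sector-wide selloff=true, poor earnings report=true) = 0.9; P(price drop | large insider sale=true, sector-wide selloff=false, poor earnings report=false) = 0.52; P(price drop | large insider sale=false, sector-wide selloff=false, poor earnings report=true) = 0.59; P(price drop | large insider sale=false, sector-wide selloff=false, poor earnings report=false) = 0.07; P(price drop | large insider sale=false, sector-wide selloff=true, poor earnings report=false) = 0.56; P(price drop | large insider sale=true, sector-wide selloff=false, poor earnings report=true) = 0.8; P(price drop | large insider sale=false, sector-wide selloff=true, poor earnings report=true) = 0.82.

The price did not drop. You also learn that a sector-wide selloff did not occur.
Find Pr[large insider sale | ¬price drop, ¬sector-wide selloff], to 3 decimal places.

For the numerator, keep only large insider sale=true terms: 0.125664 + 0.015640 = 0.141304
The normalizing constant is 0.93*0.66*0.77 + 0.41*0.66*0.23 + 0.48*0.34*0.77 + 0.2*0.34*0.23 = 0.676168
P(large insider sale | ¬price drop, ¬sector-wide selloff) = 0.141304/0.676168 ≈ 0.209

Pr[large insider sale | ¬price drop, ¬sector-wide selloff] ≈ 0.209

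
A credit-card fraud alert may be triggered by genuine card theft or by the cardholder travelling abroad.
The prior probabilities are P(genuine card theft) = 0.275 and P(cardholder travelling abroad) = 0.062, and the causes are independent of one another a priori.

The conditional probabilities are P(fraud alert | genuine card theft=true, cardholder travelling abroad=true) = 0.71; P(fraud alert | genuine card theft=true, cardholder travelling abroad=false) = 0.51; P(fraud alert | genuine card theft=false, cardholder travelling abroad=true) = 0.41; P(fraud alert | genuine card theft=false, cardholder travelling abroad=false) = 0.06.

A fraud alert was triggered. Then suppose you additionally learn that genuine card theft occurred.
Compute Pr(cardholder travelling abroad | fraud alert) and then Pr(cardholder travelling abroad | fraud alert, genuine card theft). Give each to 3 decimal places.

Pr(cardholder travelling abroad | fraud alert) ≈ 0.150; Pr(cardholder travelling abroad | fraud alert, genuine card theft) ≈ 0.084

P(fraud alert) = 0.06·0.725·0.938 + 0.41·0.725·0.062 + 0.51·0.275·0.938 + 0.71·0.275·0.062 = 0.040803 + 0.018429 + 0.131555 + 0.012105 = 0.202892
The cardholder travelling abroad-present share is 0.018429 + 0.012105 = 0.030534.
Hence the posterior is 0.030534/0.202892 ≈ 0.150.

With the extra evidence:
Weight on cardholder travelling abroad=true, given the evidence: 0.71·0.062 = 0.044020
The normalizing constant is 0.51·0.938 + 0.71·0.062 = 0.522400
P(cardholder travelling abroad | fraud alert, genuine card theft) = 0.044020/0.522400 ≈ 0.084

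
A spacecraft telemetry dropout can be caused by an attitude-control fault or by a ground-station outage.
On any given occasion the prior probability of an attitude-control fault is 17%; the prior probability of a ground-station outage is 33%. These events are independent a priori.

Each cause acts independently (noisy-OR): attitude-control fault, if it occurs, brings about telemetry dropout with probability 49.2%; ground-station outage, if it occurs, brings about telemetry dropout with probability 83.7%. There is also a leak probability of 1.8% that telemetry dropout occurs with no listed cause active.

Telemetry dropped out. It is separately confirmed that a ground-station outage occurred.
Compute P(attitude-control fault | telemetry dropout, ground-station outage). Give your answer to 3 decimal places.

P(attitude-control fault | telemetry dropout, ground-station outage) ≈ 0.183

Under noisy-OR, P(telemetry dropout | causes) = 1 − (1−0.018)·∏(1−qᵢ) over the active causes.
For the numerator, keep only attitude-control fault=true terms: 0.918686*0.17 = 0.156177
Normalizer over all consistent configurations: 0.839934*0.83 + 0.918686*0.17 = 0.853322
Posterior = 0.156177 / 0.853322 ≈ 0.183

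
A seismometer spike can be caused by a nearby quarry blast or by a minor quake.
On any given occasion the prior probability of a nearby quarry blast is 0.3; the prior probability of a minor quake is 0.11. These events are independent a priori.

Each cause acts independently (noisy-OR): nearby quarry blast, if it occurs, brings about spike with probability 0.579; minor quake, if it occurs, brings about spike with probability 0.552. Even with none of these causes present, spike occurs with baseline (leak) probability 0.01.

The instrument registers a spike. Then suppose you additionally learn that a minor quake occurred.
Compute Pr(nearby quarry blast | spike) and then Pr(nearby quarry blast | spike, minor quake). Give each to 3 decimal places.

Under noisy-OR, P(spike | causes) = 1 − (1−0.01)·∏(1−qᵢ) over the active causes.
P(spike) = 0.01*0.7*0.89 + 0.55648*0.7*0.11 + 0.58321*0.3*0.89 + 0.813278*0.3*0.11 = 0.006230 + 0.042849 + 0.155717 + 0.026838 = 0.231634
The nearby quarry blast-present share is 0.155717 + 0.026838 = 0.182555.
Hence the posterior is 0.182555/0.231634 ≈ 0.788.

Now condition on the additional information:
For the numerator, keep only nearby quarry blast=true terms: 0.813278·0.3 = 0.243983
The normalizing constant is 0.55648·0.7 + 0.813278·0.3 = 0.633519
Posterior = 0.243983 / 0.633519 ≈ 0.385

Pr(nearby quarry blast | spike) ≈ 0.788; Pr(nearby quarry blast | spike, minor quake) ≈ 0.385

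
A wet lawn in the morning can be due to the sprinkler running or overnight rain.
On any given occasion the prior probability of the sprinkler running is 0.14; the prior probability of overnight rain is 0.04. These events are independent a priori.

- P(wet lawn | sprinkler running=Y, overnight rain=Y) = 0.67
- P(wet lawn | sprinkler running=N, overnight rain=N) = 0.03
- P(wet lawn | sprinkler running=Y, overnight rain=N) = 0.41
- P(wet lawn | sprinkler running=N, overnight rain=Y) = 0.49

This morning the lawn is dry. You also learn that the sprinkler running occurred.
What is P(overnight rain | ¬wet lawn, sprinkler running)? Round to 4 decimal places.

P(¬wet lawn | sprinkler running) = 0.59×0.96 + 0.33×0.04 = 0.566400 + 0.013200 = 0.579600
Of this, 0.013200 comes from 0.33×0.04 (the overnight rain=true cases).
P(overnight rain | ¬wet lawn, sprinkler running) = 0.013200 / 0.579600 ≈ 0.0228

P(overnight rain | ¬wet lawn, sprinkler running) ≈ 0.0228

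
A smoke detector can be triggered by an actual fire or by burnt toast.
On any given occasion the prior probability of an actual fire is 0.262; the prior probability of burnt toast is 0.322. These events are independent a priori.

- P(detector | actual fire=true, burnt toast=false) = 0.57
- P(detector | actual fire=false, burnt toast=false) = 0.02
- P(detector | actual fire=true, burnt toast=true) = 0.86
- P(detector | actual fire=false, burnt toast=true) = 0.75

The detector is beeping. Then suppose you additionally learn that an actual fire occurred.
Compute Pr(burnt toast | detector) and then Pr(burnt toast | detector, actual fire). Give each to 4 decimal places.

Pr(burnt toast | detector) ≈ 0.6927; Pr(burnt toast | detector, actual fire) ≈ 0.4174

Sum P(detector|·) weighted by the priors over the 4 (actual fire, burnt toast) configurations:
  P(detector) = 0.02·0.738·0.678 + 0.75·0.738·0.322 + 0.57·0.262·0.678 + 0.86·0.262·0.322
        = 0.010007 + 0.178227 + 0.101253 + 0.072553 = 0.362040
The terms with burnt toast present sum to 0.250780, so
  P(burnt toast | detector) = 0.250780 / 0.362040 ≈ 0.6927

With the extra evidence:
Numerator (weight on configurations with burnt toast): 0.86×0.322 = 0.276920
Normalizer over all consistent configurations: 0.57×0.678 + 0.86×0.322 = 0.663380
P(burnt toast | detector, actual fire) = 0.276920/0.663380 ≈ 0.4174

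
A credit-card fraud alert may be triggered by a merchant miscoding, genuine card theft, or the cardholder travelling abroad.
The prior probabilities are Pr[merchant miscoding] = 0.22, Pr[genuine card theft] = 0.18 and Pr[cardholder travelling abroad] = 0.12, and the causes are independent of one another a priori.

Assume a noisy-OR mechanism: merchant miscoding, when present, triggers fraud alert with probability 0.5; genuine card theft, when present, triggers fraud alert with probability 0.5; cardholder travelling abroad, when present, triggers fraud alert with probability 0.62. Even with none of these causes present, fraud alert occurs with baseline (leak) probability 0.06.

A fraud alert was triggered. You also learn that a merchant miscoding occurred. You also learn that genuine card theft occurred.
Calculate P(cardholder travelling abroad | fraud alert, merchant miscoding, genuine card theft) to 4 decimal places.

Under noisy-OR, P(fraud alert | causes) = 1 − (1−0.06)·∏(1−qᵢ) over the active causes.
P(fraud alert | merchant miscoding, genuine card theft) = 0.765×0.88 + 0.9107×0.12 = 0.673200 + 0.109284 = 0.782484
Of this, 0.109284 comes from 0.9107×0.12 (the cardholder travelling abroad=true cases).
Hence the posterior is 0.109284/0.782484 ≈ 0.1397.

P(cardholder travelling abroad | fraud alert, merchant miscoding, genuine card theft) ≈ 0.1397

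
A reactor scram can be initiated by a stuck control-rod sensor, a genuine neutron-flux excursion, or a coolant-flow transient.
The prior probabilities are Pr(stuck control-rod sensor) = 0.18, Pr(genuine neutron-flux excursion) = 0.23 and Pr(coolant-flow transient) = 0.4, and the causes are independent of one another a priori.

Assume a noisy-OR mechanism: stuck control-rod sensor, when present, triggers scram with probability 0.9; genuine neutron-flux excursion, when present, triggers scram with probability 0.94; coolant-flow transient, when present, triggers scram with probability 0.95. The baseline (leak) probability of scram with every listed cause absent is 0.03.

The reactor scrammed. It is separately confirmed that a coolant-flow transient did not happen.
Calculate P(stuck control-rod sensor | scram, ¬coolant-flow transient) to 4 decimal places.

P(stuck control-rod sensor | scram, ¬coolant-flow transient) ≈ 0.4583

Under noisy-OR, P(scram | causes) = 1 − (1−0.03)·∏(1−qᵢ) over the active causes.
For the numerator, keep only stuck control-rod sensor=true terms: 0.125156 + 0.041159 = 0.166315
Denominator P(scram | ¬coolant-flow transient): 0.03*0.82*0.77 + 0.9418*0.82*0.23 + 0.903*0.18*0.77 + 0.99418*0.18*0.23 = 0.362880
P(stuck control-rod sensor | scram, ¬coolant-flow transient) = 0.166315/0.362880 ≈ 0.4583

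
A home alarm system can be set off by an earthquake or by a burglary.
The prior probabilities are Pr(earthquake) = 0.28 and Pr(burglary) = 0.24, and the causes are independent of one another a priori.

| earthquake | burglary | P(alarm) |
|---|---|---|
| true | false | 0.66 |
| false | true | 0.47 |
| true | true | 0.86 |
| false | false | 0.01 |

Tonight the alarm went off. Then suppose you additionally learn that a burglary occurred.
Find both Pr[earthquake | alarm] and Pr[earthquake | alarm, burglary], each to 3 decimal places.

Pr[earthquake | alarm] ≈ 0.696; Pr[earthquake | alarm, burglary] ≈ 0.416

Enumerate the 4 (earthquake, burglary) configurations and weight by the priors:
  P(alarm) = 0.01*0.72*0.76 + 0.47*0.72*0.24 + 0.66*0.28*0.76 + 0.86*0.28*0.24
        = 0.005472 + 0.081216 + 0.140448 + 0.057792 = 0.284928
Keeping only the earthquake-present terms gives 0.198240, so
  P(earthquake | alarm) = 0.198240 / 0.284928 ≈ 0.696

Now also conditioning on burglary=true:
For the numerator, keep only earthquake=true terms: 0.86×0.28 = 0.240800
Denominator P(alarm | burglary): 0.47×0.72 + 0.86×0.28 = 0.579200
P(earthquake | alarm, burglary) = 0.240800/0.579200 ≈ 0.416
This is intercausal reasoning (explaining away): once burglary accounts for the alarm, earthquake becomes less likely.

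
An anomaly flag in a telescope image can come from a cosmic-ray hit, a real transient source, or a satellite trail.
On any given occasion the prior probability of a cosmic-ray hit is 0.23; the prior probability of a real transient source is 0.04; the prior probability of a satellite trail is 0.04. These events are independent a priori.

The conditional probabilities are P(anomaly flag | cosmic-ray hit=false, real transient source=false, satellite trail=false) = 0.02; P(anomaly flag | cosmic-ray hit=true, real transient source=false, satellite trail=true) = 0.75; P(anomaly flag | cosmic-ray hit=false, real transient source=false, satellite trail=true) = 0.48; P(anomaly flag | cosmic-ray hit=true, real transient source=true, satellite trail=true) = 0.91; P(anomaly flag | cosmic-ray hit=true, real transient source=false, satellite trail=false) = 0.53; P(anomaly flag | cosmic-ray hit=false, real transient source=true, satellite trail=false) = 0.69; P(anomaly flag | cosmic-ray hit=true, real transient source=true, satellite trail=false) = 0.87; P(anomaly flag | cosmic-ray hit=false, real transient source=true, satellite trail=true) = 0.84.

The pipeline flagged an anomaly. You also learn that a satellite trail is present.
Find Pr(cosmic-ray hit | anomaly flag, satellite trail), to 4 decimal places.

Numerator (weight on configurations with cosmic-ray hit): 0.165600 + 0.008372 = 0.173972
Denominator P(anomaly flag | satellite trail): 0.48*0.77*0.96 + 0.84*0.77*0.04 + 0.75*0.23*0.96 + 0.91*0.23*0.04 = 0.554660
Posterior = 0.173972 / 0.554660 ≈ 0.3137

Pr(cosmic-ray hit | anomaly flag, satellite trail) ≈ 0.3137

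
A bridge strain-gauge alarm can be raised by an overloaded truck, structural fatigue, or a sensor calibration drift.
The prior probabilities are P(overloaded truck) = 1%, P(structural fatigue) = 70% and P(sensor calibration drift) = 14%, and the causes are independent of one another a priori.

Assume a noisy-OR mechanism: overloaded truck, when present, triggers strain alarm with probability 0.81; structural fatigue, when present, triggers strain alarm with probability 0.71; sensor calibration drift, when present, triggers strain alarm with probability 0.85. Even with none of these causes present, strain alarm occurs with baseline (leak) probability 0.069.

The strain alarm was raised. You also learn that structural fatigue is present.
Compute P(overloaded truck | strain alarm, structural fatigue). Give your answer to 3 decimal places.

Under noisy-OR, P(strain alarm | causes) = 1 − (1−0.069)·∏(1−qᵢ) over the active causes.
By total probability over the 4 (overloaded truck, sensor calibration drift) configurations:
  P(strain alarm | structural fatigue) = 0.73001×0.99×0.86 + 0.959502×0.99×0.14 + 0.948702×0.01×0.86 + 0.992305×0.01×0.14
        = 0.621531 + 0.132987 + 0.008159 + 0.001389 = 0.764066
The terms with overloaded truck present sum to 0.009548, so
  P(overloaded truck | strain alarm, structural fatigue) = 0.009548 / 0.764066 ≈ 0.012

P(overloaded truck | strain alarm, structural fatigue) ≈ 0.012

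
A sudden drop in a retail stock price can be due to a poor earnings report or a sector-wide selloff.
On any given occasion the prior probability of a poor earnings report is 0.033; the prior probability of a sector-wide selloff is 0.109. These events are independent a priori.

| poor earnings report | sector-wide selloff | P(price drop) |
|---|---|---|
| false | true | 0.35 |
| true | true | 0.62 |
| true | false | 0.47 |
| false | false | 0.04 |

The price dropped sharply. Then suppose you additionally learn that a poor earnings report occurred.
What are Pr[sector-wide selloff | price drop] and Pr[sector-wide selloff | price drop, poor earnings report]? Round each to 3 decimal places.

Pr[sector-wide selloff | price drop] ≈ 0.448; Pr[sector-wide selloff | price drop, poor earnings report] ≈ 0.139

By total probability over the 4 (poor earnings report, sector-wide selloff) configurations:
  P(price drop) = 0.04·0.967·0.891 + 0.35·0.967·0.109 + 0.47·0.033·0.891 + 0.62·0.033·0.109
        = 0.034464 + 0.036891 + 0.013819 + 0.002230 = 0.087404
The terms with sector-wide selloff present sum to 0.039121, so
  P(sector-wide selloff | price drop) = 0.039121 / 0.087404 ≈ 0.448

Now condition on the additional information:
Sum P(price drop|·) weighted by the priors over both values of sector-wide selloff:
  P(price drop | poor earnings report) = 0.47×0.891 + 0.62×0.109
        = 0.418770 + 0.067580 = 0.486350
Configurations with sector-wide selloff contribute 0.067580, so
  P(sector-wide selloff | price drop, poor earnings report) = 0.067580 / 0.486350 ≈ 0.139
Conditioning on poor earnings report lowers the posterior on sector-wide selloff: the classic explaining-away effect in a common-effect structure.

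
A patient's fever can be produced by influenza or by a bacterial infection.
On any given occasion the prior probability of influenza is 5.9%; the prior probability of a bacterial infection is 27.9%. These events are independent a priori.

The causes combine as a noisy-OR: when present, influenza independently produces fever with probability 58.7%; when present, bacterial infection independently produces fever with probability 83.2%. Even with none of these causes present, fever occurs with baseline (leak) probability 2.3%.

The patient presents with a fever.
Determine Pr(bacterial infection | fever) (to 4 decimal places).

Under noisy-OR, P(fever | causes) = 1 − (1−0.023)·∏(1−qᵢ) over the active causes.
Numerator (weight on configurations with bacterial infection): 0.219447 + 0.015345 = 0.234792
Normalizer over all consistent configurations: 0.023*0.941*0.721 + 0.835864*0.941*0.279 + 0.596499*0.059*0.721 + 0.932212*0.059*0.279 = 0.275771
P(bacterial infection | fever) = 0.234792/0.275771 ≈ 0.8514

Pr(bacterial infection | fever) ≈ 0.8514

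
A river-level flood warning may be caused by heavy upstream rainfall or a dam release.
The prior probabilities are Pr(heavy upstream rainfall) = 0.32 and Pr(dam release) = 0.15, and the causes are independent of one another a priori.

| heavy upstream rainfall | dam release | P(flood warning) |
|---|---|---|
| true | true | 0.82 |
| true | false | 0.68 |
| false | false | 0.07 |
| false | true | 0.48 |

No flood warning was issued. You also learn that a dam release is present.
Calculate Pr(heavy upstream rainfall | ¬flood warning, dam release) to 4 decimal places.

Enumerate both values of heavy upstream rainfall and weight by the priors:
  P(¬flood warning | dam release) = 0.52·0.68 + 0.18·0.32
        = 0.353600 + 0.057600 = 0.411200
Configurations with heavy upstream rainfall contribute 0.057600, so
  P(heavy upstream rainfall | ¬flood warning, dam release) = 0.057600 / 0.411200 ≈ 0.1401

Pr(heavy upstream rainfall | ¬flood warning, dam release) ≈ 0.1401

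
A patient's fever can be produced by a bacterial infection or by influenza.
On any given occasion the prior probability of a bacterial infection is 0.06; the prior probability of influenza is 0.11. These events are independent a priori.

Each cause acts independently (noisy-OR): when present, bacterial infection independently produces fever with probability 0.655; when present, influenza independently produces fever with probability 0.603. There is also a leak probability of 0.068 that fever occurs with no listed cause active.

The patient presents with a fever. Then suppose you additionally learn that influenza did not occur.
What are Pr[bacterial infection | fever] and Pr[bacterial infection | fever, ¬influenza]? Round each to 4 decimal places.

Under noisy-OR, P(fever | causes) = 1 − (1−0.068)·∏(1−qᵢ) over the active causes.
Weight on bacterial infection=true, given the evidence: 0.036230 + 0.005758 = 0.041988
Normalizer over all consistent configurations: 0.068*0.94*0.89 + 0.629996*0.94*0.11 + 0.67846*0.06*0.89 + 0.872349*0.06*0.11 = 0.164019
Posterior = 0.041988 / 0.164019 ≈ 0.2560

Now condition on the additional information:
For the numerator, keep only bacterial infection=true terms: 0.67846*0.06 = 0.040708
Normalizer over all consistent configurations: 0.068*0.94 + 0.67846*0.06 = 0.104628
Posterior = 0.040708 / 0.104628 ≈ 0.3891
With influenza excluded, bacterial infection must carry more of the explanatory weight for the fever.

Pr[bacterial infection | fever] ≈ 0.2560; Pr[bacterial infection | fever, ¬influenza] ≈ 0.3891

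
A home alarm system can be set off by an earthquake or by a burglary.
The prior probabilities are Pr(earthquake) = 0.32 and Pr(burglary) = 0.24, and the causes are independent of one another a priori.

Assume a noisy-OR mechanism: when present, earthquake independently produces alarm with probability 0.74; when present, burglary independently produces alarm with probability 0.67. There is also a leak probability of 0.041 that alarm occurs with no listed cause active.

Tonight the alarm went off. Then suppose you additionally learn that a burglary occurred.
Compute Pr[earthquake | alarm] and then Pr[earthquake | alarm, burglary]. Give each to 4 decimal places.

Under noisy-OR, P(alarm | causes) = 1 − (1−0.041)·∏(1−qᵢ) over the active causes.
For the numerator, keep only earthquake=true terms: 0.182561 + 0.070481 = 0.253042
Denominator P(alarm): 0.041·0.68·0.76 + 0.68353·0.68·0.24 + 0.75066·0.32·0.76 + 0.917718·0.32·0.24 = 0.385783
P(earthquake | alarm) = 0.253042/0.385783 ≈ 0.6559

Now also conditioning on burglary=true:
Sum P(alarm|·) weighted by the priors over both values of earthquake:
  P(alarm | burglary) = 0.68353*0.68 + 0.917718*0.32
        = 0.464800 + 0.293670 = 0.758470
Keeping only the earthquake-present terms gives 0.293670, so
  P(earthquake | alarm, burglary) = 0.293670 / 0.758470 ≈ 0.3872
Conditioning on burglary lowers the posterior on earthquake: the classic explaining-away effect in a common-effect structure.

Pr[earthquake | alarm] ≈ 0.6559; Pr[earthquake | alarm, burglary] ≈ 0.3872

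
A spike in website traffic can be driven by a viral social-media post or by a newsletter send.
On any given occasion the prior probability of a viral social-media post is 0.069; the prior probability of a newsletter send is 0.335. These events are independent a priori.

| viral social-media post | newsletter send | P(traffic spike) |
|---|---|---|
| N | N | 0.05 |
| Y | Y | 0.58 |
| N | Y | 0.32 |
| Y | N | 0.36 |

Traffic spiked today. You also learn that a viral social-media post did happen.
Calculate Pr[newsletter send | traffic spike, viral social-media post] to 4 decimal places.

By total probability over both values of newsletter send:
  P(traffic spike | viral social-media post) = 0.36·0.665 + 0.58·0.335
        = 0.239400 + 0.194300 = 0.433700
Keeping only the newsletter send-present terms gives 0.194300, so
  P(newsletter send | traffic spike, viral social-media post) = 0.194300 / 0.433700 ≈ 0.4480

Pr[newsletter send | traffic spike, viral social-media post] ≈ 0.4480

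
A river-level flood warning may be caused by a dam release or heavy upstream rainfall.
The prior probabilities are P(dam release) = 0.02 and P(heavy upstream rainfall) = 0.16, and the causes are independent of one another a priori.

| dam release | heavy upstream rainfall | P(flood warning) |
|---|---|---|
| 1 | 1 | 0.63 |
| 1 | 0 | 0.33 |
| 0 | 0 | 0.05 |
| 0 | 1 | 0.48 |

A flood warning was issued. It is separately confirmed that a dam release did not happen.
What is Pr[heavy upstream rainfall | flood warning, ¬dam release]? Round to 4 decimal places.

Pr[heavy upstream rainfall | flood warning, ¬dam release] ≈ 0.6465

P(flood warning | ¬dam release) = 0.05*0.84 + 0.48*0.16 = 0.042000 + 0.076800 = 0.118800
The heavy upstream rainfall-present share is 0.48*0.16 = 0.076800.
P(heavy upstream rainfall | flood warning, ¬dam release) = 0.076800 / 0.118800 ≈ 0.6465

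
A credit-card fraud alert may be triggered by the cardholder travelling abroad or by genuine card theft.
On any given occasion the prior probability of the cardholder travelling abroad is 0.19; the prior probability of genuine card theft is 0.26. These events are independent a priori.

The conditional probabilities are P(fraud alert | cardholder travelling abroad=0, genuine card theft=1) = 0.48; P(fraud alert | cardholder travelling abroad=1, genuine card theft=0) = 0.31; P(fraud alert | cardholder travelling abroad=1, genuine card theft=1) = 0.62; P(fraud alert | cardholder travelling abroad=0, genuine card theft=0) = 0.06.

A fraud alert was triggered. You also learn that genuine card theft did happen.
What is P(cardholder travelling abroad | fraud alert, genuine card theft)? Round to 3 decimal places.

P(cardholder travelling abroad | fraud alert, genuine card theft) ≈ 0.233

P(fraud alert | genuine card theft) = 0.48×0.81 + 0.62×0.19 = 0.388800 + 0.117800 = 0.506600
Of this, 0.117800 comes from 0.62×0.19 (the cardholder travelling abroad=true cases).
P(cardholder travelling abroad | fraud alert, genuine card theft) = 0.117800 / 0.506600 ≈ 0.233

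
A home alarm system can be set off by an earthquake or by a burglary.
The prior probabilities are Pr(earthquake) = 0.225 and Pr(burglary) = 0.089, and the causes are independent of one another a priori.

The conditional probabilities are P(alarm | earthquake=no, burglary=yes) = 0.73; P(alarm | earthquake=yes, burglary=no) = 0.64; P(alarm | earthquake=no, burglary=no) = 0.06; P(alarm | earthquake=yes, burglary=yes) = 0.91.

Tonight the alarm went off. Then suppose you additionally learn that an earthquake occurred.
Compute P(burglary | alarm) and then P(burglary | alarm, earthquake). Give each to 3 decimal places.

Numerator (weight on configurations with burglary): 0.050352 + 0.018223 = 0.068575
The normalizing constant is 0.06*0.775*0.911 + 0.73*0.775*0.089 + 0.64*0.225*0.911 + 0.91*0.225*0.089 = 0.242121
P(burglary | alarm) = 0.068575/0.242121 ≈ 0.283

With the extra evidence:
Enumerate both values of burglary and weight by the priors:
  P(alarm | earthquake) = 0.64*0.911 + 0.91*0.089
        = 0.583040 + 0.080990 = 0.664030
Keeping only the burglary-present terms gives 0.080990, so
  P(burglary | alarm, earthquake) = 0.080990 / 0.664030 ≈ 0.122

P(burglary | alarm) ≈ 0.283; P(burglary | alarm, earthquake) ≈ 0.122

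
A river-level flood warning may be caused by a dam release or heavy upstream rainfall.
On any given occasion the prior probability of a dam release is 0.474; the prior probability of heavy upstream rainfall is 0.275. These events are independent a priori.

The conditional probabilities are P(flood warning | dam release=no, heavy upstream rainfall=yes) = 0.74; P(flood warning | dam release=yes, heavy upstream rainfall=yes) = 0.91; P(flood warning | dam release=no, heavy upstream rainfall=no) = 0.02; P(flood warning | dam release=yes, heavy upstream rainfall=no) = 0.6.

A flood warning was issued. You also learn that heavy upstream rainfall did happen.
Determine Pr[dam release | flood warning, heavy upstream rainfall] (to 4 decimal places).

Pr[dam release | flood warning, heavy upstream rainfall] ≈ 0.5257

P(flood warning | heavy upstream rainfall) = 0.74*0.526 + 0.91*0.474 = 0.389240 + 0.431340 = 0.820580
Restricting to configurations with dam release present: 0.91*0.474 = 0.431340.
Hence the posterior is 0.431340/0.820580 ≈ 0.5257.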